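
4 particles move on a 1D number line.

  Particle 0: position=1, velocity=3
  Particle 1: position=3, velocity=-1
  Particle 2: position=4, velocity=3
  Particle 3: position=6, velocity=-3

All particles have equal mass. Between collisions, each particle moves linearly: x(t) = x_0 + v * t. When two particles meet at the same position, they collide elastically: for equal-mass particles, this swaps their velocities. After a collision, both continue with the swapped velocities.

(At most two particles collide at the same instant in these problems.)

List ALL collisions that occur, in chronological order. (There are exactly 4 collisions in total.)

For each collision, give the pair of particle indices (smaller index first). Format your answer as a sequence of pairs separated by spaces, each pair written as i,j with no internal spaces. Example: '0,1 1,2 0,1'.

Collision at t=1/3: particles 2 and 3 swap velocities; positions: p0=2 p1=8/3 p2=5 p3=5; velocities now: v0=3 v1=-1 v2=-3 v3=3
Collision at t=1/2: particles 0 and 1 swap velocities; positions: p0=5/2 p1=5/2 p2=9/2 p3=11/2; velocities now: v0=-1 v1=3 v2=-3 v3=3
Collision at t=5/6: particles 1 and 2 swap velocities; positions: p0=13/6 p1=7/2 p2=7/2 p3=13/2; velocities now: v0=-1 v1=-3 v2=3 v3=3
Collision at t=3/2: particles 0 and 1 swap velocities; positions: p0=3/2 p1=3/2 p2=11/2 p3=17/2; velocities now: v0=-3 v1=-1 v2=3 v3=3

Answer: 2,3 0,1 1,2 0,1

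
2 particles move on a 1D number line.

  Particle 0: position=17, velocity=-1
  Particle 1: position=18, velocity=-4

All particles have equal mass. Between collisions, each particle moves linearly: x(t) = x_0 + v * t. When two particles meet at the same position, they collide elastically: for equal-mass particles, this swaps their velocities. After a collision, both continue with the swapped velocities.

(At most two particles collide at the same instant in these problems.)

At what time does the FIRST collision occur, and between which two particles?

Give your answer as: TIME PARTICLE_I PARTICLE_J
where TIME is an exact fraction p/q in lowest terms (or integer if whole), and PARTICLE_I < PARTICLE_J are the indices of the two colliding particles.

Answer: 1/3 0 1

Derivation:
Pair (0,1): pos 17,18 vel -1,-4 -> gap=1, closing at 3/unit, collide at t=1/3
Earliest collision: t=1/3 between 0 and 1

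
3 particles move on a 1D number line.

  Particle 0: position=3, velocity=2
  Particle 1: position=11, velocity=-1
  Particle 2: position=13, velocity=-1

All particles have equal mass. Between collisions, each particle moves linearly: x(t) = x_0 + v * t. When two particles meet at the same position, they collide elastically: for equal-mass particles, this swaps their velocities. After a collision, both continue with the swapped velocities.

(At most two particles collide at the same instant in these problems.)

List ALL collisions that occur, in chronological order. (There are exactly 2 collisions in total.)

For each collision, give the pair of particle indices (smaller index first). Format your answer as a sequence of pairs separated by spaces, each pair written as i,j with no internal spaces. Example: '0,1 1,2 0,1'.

Collision at t=8/3: particles 0 and 1 swap velocities; positions: p0=25/3 p1=25/3 p2=31/3; velocities now: v0=-1 v1=2 v2=-1
Collision at t=10/3: particles 1 and 2 swap velocities; positions: p0=23/3 p1=29/3 p2=29/3; velocities now: v0=-1 v1=-1 v2=2

Answer: 0,1 1,2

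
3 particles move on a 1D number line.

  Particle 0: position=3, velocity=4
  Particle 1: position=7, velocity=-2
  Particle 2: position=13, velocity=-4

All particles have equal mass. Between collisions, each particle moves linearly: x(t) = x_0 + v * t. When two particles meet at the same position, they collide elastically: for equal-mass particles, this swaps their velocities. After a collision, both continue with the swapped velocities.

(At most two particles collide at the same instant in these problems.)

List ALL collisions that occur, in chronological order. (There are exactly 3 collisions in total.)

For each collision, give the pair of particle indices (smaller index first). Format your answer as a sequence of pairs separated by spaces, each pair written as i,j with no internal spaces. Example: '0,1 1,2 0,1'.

Answer: 0,1 1,2 0,1

Derivation:
Collision at t=2/3: particles 0 and 1 swap velocities; positions: p0=17/3 p1=17/3 p2=31/3; velocities now: v0=-2 v1=4 v2=-4
Collision at t=5/4: particles 1 and 2 swap velocities; positions: p0=9/2 p1=8 p2=8; velocities now: v0=-2 v1=-4 v2=4
Collision at t=3: particles 0 and 1 swap velocities; positions: p0=1 p1=1 p2=15; velocities now: v0=-4 v1=-2 v2=4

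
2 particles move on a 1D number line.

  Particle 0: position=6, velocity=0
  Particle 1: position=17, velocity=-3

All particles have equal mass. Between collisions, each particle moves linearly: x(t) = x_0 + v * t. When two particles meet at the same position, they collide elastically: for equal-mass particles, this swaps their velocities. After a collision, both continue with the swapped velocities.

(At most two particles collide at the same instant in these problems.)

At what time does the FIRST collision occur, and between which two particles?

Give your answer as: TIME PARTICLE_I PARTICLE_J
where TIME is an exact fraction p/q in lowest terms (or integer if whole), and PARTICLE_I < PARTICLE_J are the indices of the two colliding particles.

Answer: 11/3 0 1

Derivation:
Pair (0,1): pos 6,17 vel 0,-3 -> gap=11, closing at 3/unit, collide at t=11/3
Earliest collision: t=11/3 between 0 and 1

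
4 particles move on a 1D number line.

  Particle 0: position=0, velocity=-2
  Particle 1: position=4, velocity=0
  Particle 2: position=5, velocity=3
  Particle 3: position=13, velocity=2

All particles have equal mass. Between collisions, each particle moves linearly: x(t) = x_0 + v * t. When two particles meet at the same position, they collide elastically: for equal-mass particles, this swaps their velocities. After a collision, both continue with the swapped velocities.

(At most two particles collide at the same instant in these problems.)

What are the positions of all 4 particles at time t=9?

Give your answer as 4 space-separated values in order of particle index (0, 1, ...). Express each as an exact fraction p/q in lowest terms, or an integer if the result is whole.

Collision at t=8: particles 2 and 3 swap velocities; positions: p0=-16 p1=4 p2=29 p3=29; velocities now: v0=-2 v1=0 v2=2 v3=3
Advance to t=9 (no further collisions before then); velocities: v0=-2 v1=0 v2=2 v3=3; positions = -18 4 31 32

Answer: -18 4 31 32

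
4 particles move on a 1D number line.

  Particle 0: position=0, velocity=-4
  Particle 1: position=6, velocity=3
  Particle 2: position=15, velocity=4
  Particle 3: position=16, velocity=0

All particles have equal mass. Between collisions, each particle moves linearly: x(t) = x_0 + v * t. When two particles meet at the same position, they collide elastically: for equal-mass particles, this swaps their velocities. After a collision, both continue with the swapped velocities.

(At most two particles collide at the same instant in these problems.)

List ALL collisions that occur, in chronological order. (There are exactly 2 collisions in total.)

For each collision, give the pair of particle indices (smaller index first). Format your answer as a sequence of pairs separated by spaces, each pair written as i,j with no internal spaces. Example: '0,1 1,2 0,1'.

Answer: 2,3 1,2

Derivation:
Collision at t=1/4: particles 2 and 3 swap velocities; positions: p0=-1 p1=27/4 p2=16 p3=16; velocities now: v0=-4 v1=3 v2=0 v3=4
Collision at t=10/3: particles 1 and 2 swap velocities; positions: p0=-40/3 p1=16 p2=16 p3=85/3; velocities now: v0=-4 v1=0 v2=3 v3=4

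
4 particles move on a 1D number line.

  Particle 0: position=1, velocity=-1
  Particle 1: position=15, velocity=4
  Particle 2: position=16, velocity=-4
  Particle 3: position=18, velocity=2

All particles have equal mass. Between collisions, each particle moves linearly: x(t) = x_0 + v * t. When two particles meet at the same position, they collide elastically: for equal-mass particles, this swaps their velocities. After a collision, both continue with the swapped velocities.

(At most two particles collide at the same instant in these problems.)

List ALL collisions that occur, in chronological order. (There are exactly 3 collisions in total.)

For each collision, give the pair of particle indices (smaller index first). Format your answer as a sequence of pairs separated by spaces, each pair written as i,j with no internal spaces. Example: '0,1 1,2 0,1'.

Collision at t=1/8: particles 1 and 2 swap velocities; positions: p0=7/8 p1=31/2 p2=31/2 p3=73/4; velocities now: v0=-1 v1=-4 v2=4 v3=2
Collision at t=3/2: particles 2 and 3 swap velocities; positions: p0=-1/2 p1=10 p2=21 p3=21; velocities now: v0=-1 v1=-4 v2=2 v3=4
Collision at t=5: particles 0 and 1 swap velocities; positions: p0=-4 p1=-4 p2=28 p3=35; velocities now: v0=-4 v1=-1 v2=2 v3=4

Answer: 1,2 2,3 0,1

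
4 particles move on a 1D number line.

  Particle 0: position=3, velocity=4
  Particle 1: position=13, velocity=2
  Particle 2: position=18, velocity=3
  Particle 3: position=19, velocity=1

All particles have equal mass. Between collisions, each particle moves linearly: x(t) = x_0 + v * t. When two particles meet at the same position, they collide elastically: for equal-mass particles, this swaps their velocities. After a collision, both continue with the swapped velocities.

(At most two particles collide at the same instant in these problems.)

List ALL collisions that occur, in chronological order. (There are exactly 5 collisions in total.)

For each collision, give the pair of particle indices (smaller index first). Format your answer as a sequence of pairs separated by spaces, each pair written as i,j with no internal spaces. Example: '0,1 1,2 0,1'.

Collision at t=1/2: particles 2 and 3 swap velocities; positions: p0=5 p1=14 p2=39/2 p3=39/2; velocities now: v0=4 v1=2 v2=1 v3=3
Collision at t=5: particles 0 and 1 swap velocities; positions: p0=23 p1=23 p2=24 p3=33; velocities now: v0=2 v1=4 v2=1 v3=3
Collision at t=16/3: particles 1 and 2 swap velocities; positions: p0=71/3 p1=73/3 p2=73/3 p3=34; velocities now: v0=2 v1=1 v2=4 v3=3
Collision at t=6: particles 0 and 1 swap velocities; positions: p0=25 p1=25 p2=27 p3=36; velocities now: v0=1 v1=2 v2=4 v3=3
Collision at t=15: particles 2 and 3 swap velocities; positions: p0=34 p1=43 p2=63 p3=63; velocities now: v0=1 v1=2 v2=3 v3=4

Answer: 2,3 0,1 1,2 0,1 2,3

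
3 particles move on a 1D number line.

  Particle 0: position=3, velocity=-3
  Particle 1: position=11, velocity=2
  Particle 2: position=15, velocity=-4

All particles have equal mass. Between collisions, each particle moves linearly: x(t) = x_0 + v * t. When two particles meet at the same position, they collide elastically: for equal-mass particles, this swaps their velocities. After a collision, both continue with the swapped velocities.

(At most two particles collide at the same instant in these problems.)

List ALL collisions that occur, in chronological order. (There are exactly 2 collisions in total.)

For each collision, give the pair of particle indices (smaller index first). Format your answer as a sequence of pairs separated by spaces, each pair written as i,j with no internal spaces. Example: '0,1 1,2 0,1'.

Answer: 1,2 0,1

Derivation:
Collision at t=2/3: particles 1 and 2 swap velocities; positions: p0=1 p1=37/3 p2=37/3; velocities now: v0=-3 v1=-4 v2=2
Collision at t=12: particles 0 and 1 swap velocities; positions: p0=-33 p1=-33 p2=35; velocities now: v0=-4 v1=-3 v2=2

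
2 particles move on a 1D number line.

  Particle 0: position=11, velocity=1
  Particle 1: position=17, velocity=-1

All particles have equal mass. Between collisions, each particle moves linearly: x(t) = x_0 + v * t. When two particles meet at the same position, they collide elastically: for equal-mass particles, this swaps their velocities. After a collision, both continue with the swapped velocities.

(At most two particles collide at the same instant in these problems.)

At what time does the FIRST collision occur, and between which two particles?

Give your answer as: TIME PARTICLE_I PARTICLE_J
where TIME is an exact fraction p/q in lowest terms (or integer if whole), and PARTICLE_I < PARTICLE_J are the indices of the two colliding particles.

Answer: 3 0 1

Derivation:
Pair (0,1): pos 11,17 vel 1,-1 -> gap=6, closing at 2/unit, collide at t=3
Earliest collision: t=3 between 0 and 1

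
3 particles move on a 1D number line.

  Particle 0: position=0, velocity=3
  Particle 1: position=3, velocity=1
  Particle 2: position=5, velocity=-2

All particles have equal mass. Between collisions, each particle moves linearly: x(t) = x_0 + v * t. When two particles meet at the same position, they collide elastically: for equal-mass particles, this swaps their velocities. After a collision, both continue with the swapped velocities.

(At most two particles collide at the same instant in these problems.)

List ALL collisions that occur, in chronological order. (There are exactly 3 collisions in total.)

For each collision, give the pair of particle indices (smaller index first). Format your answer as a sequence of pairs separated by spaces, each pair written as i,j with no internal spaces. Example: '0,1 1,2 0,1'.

Answer: 1,2 0,1 1,2

Derivation:
Collision at t=2/3: particles 1 and 2 swap velocities; positions: p0=2 p1=11/3 p2=11/3; velocities now: v0=3 v1=-2 v2=1
Collision at t=1: particles 0 and 1 swap velocities; positions: p0=3 p1=3 p2=4; velocities now: v0=-2 v1=3 v2=1
Collision at t=3/2: particles 1 and 2 swap velocities; positions: p0=2 p1=9/2 p2=9/2; velocities now: v0=-2 v1=1 v2=3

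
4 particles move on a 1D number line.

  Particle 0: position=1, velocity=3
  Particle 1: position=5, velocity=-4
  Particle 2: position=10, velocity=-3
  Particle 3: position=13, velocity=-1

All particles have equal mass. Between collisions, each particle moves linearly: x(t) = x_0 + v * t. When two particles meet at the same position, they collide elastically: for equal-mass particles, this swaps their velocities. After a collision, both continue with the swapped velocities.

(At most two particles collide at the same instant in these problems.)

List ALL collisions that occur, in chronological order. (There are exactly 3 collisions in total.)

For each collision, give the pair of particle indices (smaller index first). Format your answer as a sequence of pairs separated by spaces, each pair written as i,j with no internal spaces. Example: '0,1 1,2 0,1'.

Answer: 0,1 1,2 2,3

Derivation:
Collision at t=4/7: particles 0 and 1 swap velocities; positions: p0=19/7 p1=19/7 p2=58/7 p3=87/7; velocities now: v0=-4 v1=3 v2=-3 v3=-1
Collision at t=3/2: particles 1 and 2 swap velocities; positions: p0=-1 p1=11/2 p2=11/2 p3=23/2; velocities now: v0=-4 v1=-3 v2=3 v3=-1
Collision at t=3: particles 2 and 3 swap velocities; positions: p0=-7 p1=1 p2=10 p3=10; velocities now: v0=-4 v1=-3 v2=-1 v3=3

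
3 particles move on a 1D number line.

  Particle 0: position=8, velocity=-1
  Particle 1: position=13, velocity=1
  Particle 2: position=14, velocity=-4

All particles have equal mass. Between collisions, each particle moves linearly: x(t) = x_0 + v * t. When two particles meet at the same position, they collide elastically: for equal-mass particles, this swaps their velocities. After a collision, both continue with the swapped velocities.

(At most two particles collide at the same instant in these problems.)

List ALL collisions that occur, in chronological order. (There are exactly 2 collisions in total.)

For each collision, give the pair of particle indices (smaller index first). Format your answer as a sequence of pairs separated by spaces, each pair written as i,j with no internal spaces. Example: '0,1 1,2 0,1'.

Answer: 1,2 0,1

Derivation:
Collision at t=1/5: particles 1 and 2 swap velocities; positions: p0=39/5 p1=66/5 p2=66/5; velocities now: v0=-1 v1=-4 v2=1
Collision at t=2: particles 0 and 1 swap velocities; positions: p0=6 p1=6 p2=15; velocities now: v0=-4 v1=-1 v2=1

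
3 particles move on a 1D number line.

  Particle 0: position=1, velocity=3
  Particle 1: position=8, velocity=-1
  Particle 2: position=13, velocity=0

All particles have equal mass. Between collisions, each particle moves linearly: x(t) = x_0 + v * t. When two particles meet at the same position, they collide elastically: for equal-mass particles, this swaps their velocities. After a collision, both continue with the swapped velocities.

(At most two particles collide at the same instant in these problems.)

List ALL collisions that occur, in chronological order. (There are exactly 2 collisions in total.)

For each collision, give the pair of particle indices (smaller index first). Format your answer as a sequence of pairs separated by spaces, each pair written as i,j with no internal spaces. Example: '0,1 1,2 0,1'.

Answer: 0,1 1,2

Derivation:
Collision at t=7/4: particles 0 and 1 swap velocities; positions: p0=25/4 p1=25/4 p2=13; velocities now: v0=-1 v1=3 v2=0
Collision at t=4: particles 1 and 2 swap velocities; positions: p0=4 p1=13 p2=13; velocities now: v0=-1 v1=0 v2=3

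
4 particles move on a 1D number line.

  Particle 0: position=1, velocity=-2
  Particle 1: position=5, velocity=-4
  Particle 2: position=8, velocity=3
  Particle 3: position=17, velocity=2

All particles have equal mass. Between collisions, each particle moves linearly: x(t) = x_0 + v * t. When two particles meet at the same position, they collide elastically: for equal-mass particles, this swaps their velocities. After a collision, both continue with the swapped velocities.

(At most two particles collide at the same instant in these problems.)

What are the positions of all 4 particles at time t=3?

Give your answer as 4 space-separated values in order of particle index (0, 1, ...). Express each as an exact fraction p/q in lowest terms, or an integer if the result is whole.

Collision at t=2: particles 0 and 1 swap velocities; positions: p0=-3 p1=-3 p2=14 p3=21; velocities now: v0=-4 v1=-2 v2=3 v3=2
Advance to t=3 (no further collisions before then); velocities: v0=-4 v1=-2 v2=3 v3=2; positions = -7 -5 17 23

Answer: -7 -5 17 23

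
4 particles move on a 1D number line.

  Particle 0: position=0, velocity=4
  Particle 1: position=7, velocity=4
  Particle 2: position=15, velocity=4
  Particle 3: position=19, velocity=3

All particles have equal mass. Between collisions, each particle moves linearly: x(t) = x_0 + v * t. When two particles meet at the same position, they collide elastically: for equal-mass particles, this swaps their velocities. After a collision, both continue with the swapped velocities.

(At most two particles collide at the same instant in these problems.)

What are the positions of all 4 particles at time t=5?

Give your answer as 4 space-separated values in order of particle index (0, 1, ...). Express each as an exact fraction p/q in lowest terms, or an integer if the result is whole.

Collision at t=4: particles 2 and 3 swap velocities; positions: p0=16 p1=23 p2=31 p3=31; velocities now: v0=4 v1=4 v2=3 v3=4
Advance to t=5 (no further collisions before then); velocities: v0=4 v1=4 v2=3 v3=4; positions = 20 27 34 35

Answer: 20 27 34 35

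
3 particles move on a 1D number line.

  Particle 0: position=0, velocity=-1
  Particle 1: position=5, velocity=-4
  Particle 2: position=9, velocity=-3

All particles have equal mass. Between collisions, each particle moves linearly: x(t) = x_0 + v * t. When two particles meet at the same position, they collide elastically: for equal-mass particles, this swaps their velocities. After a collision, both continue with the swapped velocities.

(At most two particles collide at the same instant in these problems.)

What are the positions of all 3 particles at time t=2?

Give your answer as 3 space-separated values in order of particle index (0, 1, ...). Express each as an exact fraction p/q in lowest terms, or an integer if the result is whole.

Answer: -3 -2 3

Derivation:
Collision at t=5/3: particles 0 and 1 swap velocities; positions: p0=-5/3 p1=-5/3 p2=4; velocities now: v0=-4 v1=-1 v2=-3
Advance to t=2 (no further collisions before then); velocities: v0=-4 v1=-1 v2=-3; positions = -3 -2 3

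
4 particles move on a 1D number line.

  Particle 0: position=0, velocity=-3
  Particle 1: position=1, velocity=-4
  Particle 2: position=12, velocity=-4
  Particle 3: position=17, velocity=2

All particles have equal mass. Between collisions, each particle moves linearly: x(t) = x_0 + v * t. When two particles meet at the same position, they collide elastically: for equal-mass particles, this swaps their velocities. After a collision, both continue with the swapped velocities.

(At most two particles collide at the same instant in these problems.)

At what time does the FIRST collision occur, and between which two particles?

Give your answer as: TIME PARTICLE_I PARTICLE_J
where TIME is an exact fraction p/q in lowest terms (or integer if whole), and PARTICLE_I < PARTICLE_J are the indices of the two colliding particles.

Pair (0,1): pos 0,1 vel -3,-4 -> gap=1, closing at 1/unit, collide at t=1
Pair (1,2): pos 1,12 vel -4,-4 -> not approaching (rel speed 0 <= 0)
Pair (2,3): pos 12,17 vel -4,2 -> not approaching (rel speed -6 <= 0)
Earliest collision: t=1 between 0 and 1

Answer: 1 0 1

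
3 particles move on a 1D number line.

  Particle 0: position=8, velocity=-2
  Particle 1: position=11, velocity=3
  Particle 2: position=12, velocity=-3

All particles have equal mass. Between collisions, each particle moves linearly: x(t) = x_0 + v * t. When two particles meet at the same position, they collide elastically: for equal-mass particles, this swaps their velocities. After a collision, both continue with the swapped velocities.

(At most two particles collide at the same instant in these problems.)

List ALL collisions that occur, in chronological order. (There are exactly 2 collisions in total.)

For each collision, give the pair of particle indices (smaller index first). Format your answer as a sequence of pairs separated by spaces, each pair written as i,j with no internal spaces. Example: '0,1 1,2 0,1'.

Collision at t=1/6: particles 1 and 2 swap velocities; positions: p0=23/3 p1=23/2 p2=23/2; velocities now: v0=-2 v1=-3 v2=3
Collision at t=4: particles 0 and 1 swap velocities; positions: p0=0 p1=0 p2=23; velocities now: v0=-3 v1=-2 v2=3

Answer: 1,2 0,1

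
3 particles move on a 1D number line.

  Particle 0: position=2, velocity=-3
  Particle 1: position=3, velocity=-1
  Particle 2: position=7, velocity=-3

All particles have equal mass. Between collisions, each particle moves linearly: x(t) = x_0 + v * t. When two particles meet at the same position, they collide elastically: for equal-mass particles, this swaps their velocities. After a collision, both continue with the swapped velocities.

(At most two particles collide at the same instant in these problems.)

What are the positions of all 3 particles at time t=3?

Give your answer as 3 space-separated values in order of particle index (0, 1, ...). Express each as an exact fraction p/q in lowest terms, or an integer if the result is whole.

Collision at t=2: particles 1 and 2 swap velocities; positions: p0=-4 p1=1 p2=1; velocities now: v0=-3 v1=-3 v2=-1
Advance to t=3 (no further collisions before then); velocities: v0=-3 v1=-3 v2=-1; positions = -7 -2 0

Answer: -7 -2 0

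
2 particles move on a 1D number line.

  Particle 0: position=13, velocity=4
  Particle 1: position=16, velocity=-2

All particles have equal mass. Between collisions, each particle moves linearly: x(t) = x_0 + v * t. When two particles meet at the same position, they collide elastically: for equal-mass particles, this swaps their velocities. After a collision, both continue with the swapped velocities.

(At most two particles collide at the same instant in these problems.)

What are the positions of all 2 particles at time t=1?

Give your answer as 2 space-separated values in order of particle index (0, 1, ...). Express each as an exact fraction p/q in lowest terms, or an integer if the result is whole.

Collision at t=1/2: particles 0 and 1 swap velocities; positions: p0=15 p1=15; velocities now: v0=-2 v1=4
Advance to t=1 (no further collisions before then); velocities: v0=-2 v1=4; positions = 14 17

Answer: 14 17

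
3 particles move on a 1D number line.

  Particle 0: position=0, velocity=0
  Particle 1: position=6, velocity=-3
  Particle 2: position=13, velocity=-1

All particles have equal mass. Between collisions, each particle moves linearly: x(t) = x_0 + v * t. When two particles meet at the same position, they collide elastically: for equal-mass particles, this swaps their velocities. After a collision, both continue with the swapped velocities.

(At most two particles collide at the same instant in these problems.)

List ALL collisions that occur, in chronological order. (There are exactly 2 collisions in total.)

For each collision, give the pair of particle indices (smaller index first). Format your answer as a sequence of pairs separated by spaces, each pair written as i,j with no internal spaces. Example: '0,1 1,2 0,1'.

Answer: 0,1 1,2

Derivation:
Collision at t=2: particles 0 and 1 swap velocities; positions: p0=0 p1=0 p2=11; velocities now: v0=-3 v1=0 v2=-1
Collision at t=13: particles 1 and 2 swap velocities; positions: p0=-33 p1=0 p2=0; velocities now: v0=-3 v1=-1 v2=0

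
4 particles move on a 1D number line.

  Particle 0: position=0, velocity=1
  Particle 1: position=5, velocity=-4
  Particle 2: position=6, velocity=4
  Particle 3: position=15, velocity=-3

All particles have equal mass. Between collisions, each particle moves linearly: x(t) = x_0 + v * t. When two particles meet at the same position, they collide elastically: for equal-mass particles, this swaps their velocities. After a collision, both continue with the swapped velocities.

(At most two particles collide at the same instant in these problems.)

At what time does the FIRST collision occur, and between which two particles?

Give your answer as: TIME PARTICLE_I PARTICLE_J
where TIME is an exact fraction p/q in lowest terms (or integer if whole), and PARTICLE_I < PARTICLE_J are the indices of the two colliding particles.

Pair (0,1): pos 0,5 vel 1,-4 -> gap=5, closing at 5/unit, collide at t=1
Pair (1,2): pos 5,6 vel -4,4 -> not approaching (rel speed -8 <= 0)
Pair (2,3): pos 6,15 vel 4,-3 -> gap=9, closing at 7/unit, collide at t=9/7
Earliest collision: t=1 between 0 and 1

Answer: 1 0 1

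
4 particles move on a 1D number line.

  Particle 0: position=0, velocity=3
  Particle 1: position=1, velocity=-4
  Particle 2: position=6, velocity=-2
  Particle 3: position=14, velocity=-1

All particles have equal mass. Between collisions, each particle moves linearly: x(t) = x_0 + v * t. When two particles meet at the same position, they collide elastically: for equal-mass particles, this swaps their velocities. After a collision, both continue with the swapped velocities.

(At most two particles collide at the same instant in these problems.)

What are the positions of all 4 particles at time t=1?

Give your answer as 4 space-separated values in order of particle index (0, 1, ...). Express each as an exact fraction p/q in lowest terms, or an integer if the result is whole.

Answer: -3 3 4 13

Derivation:
Collision at t=1/7: particles 0 and 1 swap velocities; positions: p0=3/7 p1=3/7 p2=40/7 p3=97/7; velocities now: v0=-4 v1=3 v2=-2 v3=-1
Advance to t=1 (no further collisions before then); velocities: v0=-4 v1=3 v2=-2 v3=-1; positions = -3 3 4 13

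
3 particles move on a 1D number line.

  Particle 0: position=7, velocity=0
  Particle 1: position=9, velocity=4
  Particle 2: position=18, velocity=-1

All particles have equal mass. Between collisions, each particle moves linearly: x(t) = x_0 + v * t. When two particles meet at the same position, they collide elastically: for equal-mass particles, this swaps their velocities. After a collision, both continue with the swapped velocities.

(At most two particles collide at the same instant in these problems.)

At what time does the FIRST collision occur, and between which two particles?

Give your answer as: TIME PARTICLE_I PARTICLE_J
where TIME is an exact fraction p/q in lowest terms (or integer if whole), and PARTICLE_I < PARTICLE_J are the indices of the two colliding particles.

Answer: 9/5 1 2

Derivation:
Pair (0,1): pos 7,9 vel 0,4 -> not approaching (rel speed -4 <= 0)
Pair (1,2): pos 9,18 vel 4,-1 -> gap=9, closing at 5/unit, collide at t=9/5
Earliest collision: t=9/5 between 1 and 2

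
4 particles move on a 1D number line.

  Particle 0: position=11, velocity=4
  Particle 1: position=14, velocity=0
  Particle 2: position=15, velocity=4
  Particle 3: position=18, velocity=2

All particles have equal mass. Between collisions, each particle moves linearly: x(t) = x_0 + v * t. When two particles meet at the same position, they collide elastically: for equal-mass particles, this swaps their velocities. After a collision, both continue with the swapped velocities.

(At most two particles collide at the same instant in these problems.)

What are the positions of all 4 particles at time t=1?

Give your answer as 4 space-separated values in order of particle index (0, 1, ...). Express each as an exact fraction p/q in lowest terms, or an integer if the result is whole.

Collision at t=3/4: particles 0 and 1 swap velocities; positions: p0=14 p1=14 p2=18 p3=39/2; velocities now: v0=0 v1=4 v2=4 v3=2
Advance to t=1 (no further collisions before then); velocities: v0=0 v1=4 v2=4 v3=2; positions = 14 15 19 20

Answer: 14 15 19 20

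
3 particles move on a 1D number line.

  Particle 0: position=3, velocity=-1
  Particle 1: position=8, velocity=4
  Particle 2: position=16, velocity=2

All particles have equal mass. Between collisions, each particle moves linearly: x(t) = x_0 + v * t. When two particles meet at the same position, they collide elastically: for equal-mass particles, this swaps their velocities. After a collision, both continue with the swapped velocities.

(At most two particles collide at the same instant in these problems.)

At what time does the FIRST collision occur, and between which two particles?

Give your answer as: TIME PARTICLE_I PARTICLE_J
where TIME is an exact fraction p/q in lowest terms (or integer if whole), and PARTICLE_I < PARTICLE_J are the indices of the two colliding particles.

Answer: 4 1 2

Derivation:
Pair (0,1): pos 3,8 vel -1,4 -> not approaching (rel speed -5 <= 0)
Pair (1,2): pos 8,16 vel 4,2 -> gap=8, closing at 2/unit, collide at t=4
Earliest collision: t=4 between 1 and 2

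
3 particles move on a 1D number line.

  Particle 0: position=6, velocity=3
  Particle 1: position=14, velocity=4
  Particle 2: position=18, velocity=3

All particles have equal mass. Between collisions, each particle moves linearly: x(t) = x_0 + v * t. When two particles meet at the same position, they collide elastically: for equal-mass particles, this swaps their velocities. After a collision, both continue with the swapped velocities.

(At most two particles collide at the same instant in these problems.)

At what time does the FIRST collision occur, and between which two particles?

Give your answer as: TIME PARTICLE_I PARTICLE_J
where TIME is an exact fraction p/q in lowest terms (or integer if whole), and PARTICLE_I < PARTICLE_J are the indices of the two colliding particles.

Pair (0,1): pos 6,14 vel 3,4 -> not approaching (rel speed -1 <= 0)
Pair (1,2): pos 14,18 vel 4,3 -> gap=4, closing at 1/unit, collide at t=4
Earliest collision: t=4 between 1 and 2

Answer: 4 1 2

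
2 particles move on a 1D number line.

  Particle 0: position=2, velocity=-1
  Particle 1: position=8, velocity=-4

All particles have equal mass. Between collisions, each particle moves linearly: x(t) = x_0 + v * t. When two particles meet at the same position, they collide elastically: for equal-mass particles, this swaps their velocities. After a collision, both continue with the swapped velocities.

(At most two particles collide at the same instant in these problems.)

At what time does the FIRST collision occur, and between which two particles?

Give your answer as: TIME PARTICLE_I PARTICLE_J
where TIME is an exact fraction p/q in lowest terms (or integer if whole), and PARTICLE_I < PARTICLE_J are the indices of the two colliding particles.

Answer: 2 0 1

Derivation:
Pair (0,1): pos 2,8 vel -1,-4 -> gap=6, closing at 3/unit, collide at t=2
Earliest collision: t=2 between 0 and 1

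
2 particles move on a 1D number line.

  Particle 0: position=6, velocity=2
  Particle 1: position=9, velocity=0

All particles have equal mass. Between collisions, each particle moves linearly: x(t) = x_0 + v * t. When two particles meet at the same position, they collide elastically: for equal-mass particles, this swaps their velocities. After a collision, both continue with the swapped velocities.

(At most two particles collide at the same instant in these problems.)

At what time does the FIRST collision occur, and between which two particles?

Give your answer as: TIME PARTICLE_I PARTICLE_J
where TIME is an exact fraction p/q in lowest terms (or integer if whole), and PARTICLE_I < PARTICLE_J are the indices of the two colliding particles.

Pair (0,1): pos 6,9 vel 2,0 -> gap=3, closing at 2/unit, collide at t=3/2
Earliest collision: t=3/2 between 0 and 1

Answer: 3/2 0 1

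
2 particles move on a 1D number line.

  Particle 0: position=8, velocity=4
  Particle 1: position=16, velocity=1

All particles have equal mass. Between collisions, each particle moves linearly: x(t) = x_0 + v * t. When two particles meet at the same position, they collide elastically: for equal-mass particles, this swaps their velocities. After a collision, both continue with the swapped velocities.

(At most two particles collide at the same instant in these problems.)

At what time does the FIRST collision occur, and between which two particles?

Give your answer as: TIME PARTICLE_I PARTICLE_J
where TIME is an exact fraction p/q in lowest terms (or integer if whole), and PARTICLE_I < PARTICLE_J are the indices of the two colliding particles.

Pair (0,1): pos 8,16 vel 4,1 -> gap=8, closing at 3/unit, collide at t=8/3
Earliest collision: t=8/3 between 0 and 1

Answer: 8/3 0 1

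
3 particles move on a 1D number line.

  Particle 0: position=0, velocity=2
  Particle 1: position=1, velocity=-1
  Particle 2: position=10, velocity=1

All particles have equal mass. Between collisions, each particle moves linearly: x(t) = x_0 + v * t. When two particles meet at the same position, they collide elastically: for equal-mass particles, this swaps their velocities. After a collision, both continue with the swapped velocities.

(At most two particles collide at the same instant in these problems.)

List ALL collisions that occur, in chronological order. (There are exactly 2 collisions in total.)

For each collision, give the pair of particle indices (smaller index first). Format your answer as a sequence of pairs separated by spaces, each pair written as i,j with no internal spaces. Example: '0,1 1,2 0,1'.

Answer: 0,1 1,2

Derivation:
Collision at t=1/3: particles 0 and 1 swap velocities; positions: p0=2/3 p1=2/3 p2=31/3; velocities now: v0=-1 v1=2 v2=1
Collision at t=10: particles 1 and 2 swap velocities; positions: p0=-9 p1=20 p2=20; velocities now: v0=-1 v1=1 v2=2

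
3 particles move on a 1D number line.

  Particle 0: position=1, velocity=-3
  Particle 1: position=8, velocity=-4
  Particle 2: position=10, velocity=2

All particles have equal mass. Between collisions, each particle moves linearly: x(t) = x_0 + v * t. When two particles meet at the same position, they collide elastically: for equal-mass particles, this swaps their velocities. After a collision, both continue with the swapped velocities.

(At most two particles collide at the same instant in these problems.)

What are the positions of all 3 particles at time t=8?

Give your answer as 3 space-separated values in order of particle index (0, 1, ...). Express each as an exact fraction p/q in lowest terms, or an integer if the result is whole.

Collision at t=7: particles 0 and 1 swap velocities; positions: p0=-20 p1=-20 p2=24; velocities now: v0=-4 v1=-3 v2=2
Advance to t=8 (no further collisions before then); velocities: v0=-4 v1=-3 v2=2; positions = -24 -23 26

Answer: -24 -23 26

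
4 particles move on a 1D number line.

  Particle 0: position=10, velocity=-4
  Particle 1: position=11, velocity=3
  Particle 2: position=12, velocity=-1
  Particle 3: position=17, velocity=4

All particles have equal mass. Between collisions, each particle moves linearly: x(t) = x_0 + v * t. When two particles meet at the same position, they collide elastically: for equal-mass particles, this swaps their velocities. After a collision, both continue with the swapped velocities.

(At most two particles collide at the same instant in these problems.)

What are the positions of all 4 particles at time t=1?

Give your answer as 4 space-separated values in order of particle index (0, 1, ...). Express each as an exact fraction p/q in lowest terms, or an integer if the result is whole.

Answer: 6 11 14 21

Derivation:
Collision at t=1/4: particles 1 and 2 swap velocities; positions: p0=9 p1=47/4 p2=47/4 p3=18; velocities now: v0=-4 v1=-1 v2=3 v3=4
Advance to t=1 (no further collisions before then); velocities: v0=-4 v1=-1 v2=3 v3=4; positions = 6 11 14 21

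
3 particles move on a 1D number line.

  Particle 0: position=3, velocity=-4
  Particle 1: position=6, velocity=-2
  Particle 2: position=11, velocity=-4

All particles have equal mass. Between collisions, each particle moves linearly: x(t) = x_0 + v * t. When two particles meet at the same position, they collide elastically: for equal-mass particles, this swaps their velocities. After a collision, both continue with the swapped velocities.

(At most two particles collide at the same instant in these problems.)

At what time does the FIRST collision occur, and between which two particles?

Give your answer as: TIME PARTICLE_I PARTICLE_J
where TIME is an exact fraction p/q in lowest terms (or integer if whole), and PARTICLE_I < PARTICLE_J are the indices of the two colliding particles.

Pair (0,1): pos 3,6 vel -4,-2 -> not approaching (rel speed -2 <= 0)
Pair (1,2): pos 6,11 vel -2,-4 -> gap=5, closing at 2/unit, collide at t=5/2
Earliest collision: t=5/2 between 1 and 2

Answer: 5/2 1 2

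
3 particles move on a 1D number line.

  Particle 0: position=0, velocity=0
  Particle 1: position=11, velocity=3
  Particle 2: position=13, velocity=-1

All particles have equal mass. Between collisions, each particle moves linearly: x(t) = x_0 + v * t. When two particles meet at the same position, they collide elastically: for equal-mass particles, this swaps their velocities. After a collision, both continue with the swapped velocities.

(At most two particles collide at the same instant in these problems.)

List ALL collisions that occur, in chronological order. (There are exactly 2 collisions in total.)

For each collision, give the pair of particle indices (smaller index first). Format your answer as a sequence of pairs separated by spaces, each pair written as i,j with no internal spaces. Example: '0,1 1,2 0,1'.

Answer: 1,2 0,1

Derivation:
Collision at t=1/2: particles 1 and 2 swap velocities; positions: p0=0 p1=25/2 p2=25/2; velocities now: v0=0 v1=-1 v2=3
Collision at t=13: particles 0 and 1 swap velocities; positions: p0=0 p1=0 p2=50; velocities now: v0=-1 v1=0 v2=3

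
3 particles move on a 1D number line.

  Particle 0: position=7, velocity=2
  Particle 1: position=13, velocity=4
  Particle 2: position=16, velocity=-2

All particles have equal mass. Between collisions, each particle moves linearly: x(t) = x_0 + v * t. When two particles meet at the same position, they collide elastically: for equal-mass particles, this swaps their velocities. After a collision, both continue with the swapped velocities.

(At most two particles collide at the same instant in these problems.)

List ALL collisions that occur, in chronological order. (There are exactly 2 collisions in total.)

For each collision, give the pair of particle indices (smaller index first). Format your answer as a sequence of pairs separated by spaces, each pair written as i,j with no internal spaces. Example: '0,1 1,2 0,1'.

Collision at t=1/2: particles 1 and 2 swap velocities; positions: p0=8 p1=15 p2=15; velocities now: v0=2 v1=-2 v2=4
Collision at t=9/4: particles 0 and 1 swap velocities; positions: p0=23/2 p1=23/2 p2=22; velocities now: v0=-2 v1=2 v2=4

Answer: 1,2 0,1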